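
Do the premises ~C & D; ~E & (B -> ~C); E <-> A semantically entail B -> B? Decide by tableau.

Yes

Initial set: {T (~C & D); T (~E & (B -> ~C)); T (E <-> A); F (B -> B)}.
T (~C & D): α-rule — add T ~C, T D.
T (~E & (B -> ~C)): α-rule — add T ~E, T (B -> ~C).
F (B -> B): α-rule — add T B, F B.
× closes — contains both B and ~B.
All 1 branch closes.
Every branch closed, so the premises entail the conclusion.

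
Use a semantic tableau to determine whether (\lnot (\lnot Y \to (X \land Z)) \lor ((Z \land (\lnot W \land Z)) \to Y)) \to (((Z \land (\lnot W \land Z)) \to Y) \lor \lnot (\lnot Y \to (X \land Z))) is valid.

Assume the negation and expand:
Initial set: {\lnot ((\lnot (\lnot Y \to (X \land Z)) \lor ((Z \land (\lnot W \land Z)) \to Y)) \to (((Z \land (\lnot W \land Z)) \to Y) \lor \lnot (\lnot Y \to (X \land Z))))}.
\lnot ((\lnot (\lnot Y \to (X \land Z)) \lor ((Z \land (\lnot W \land Z)) \to Y)) \to (((Z \land (\lnot W \land Z)) \to Y) \lor \lnot (\lnot Y \to (X \land Z)))): α-rule — add (\lnot (\lnot Y \to (X \land Z)) \lor ((Z \land (\lnot W \land Z)) \to Y)), \lnot (((Z \land (\lnot W \land Z)) \to Y) \lor \lnot (\lnot Y \to (X \land Z))).
\lnot (((Z \land (\lnot W \land Z)) \to Y) \lor \lnot (\lnot Y \to (X \land Z))): α-rule — add \lnot ((Z \land (\lnot W \land Z)) \to Y), \lnot \lnot (\lnot Y \to (X \land Z)).
\lnot ((Z \land (\lnot W \land Z)) \to Y): α-rule — add (Z \land (\lnot W \land Z)), \lnot Y.
(Z \land (\lnot W \land Z)): α-rule — add Z, (\lnot W \land Z).
(\lnot W \land Z): α-rule — add \lnot W, Z.
(\lnot (\lnot Y \to (X \land Z)) \lor ((Z \land (\lnot W \land Z)) \to Y)): β-rule — branch into \lnot (\lnot Y \to (X \land Z))  //  ((Z \land (\lnot W \land Z)) \to Y).
  branch 1 (add \lnot (\lnot Y \to (X \land Z))):
    \lnot (\lnot Y \to (X \land Z)): α-rule — add \lnot Y, \lnot (X \land Z).
    \lnot \lnot (\lnot Y \to (X \land Z)): β-rule — branch into \lnot \lnot Y  //  (X \land Z).
      branch 1.1 (add \lnot \lnot Y):
        × closes — contains both Y and \lnot Y.
      branch 1.2 (add (X \land Z)):
        (X \land Z): α-rule — add X, Z.
        \lnot (X \land Z): β-rule — branch into \lnot X  //  \lnot Z.
          branch 1.2.1 (add \lnot X):
            × closes — contains both X and \lnot X.
          branch 1.2.2 (add \lnot Z):
            × closes — contains both Z and \lnot Z.
  branch 2 (add ((Z \land (\lnot W \land Z)) \to Y)):
    \lnot \lnot (\lnot Y \to (X \land Z)): β-rule — branch into \lnot \lnot Y  //  (X \land Z).
      branch 2.1 (add \lnot \lnot Y):
        × closes — contains both Y and \lnot Y.
      branch 2.2 (add (X \land Z)):
        (X \land Z): α-rule — add X, Z.
        ((Z \land (\lnot W \land Z)) \to Y): β-rule — branch into \lnot (Z \land (\lnot W \land Z))  //  Y.
          branch 2.2.1 (add \lnot (Z \land (\lnot W \land Z))):
            \lnot (Z \land (\lnot W \land Z)): β-rule — branch into \lnot Z  //  \lnot (\lnot W \land Z).
              branch 2.2.1.1 (add \lnot Z):
                × closes — contains both Z and \lnot Z.
              branch 2.2.1.2 (add \lnot (\lnot W \land Z)):
                \lnot (\lnot W \land Z): β-rule — branch into \lnot \lnot W  //  \lnot Z.
                  branch 2.2.1.2.1 (add \lnot \lnot W):
                    × closes — contains both W and \lnot W.
                  branch 2.2.1.2.2 (add \lnot Z):
                    × closes — contains both Z and \lnot Z.
          branch 2.2.2 (add Y):
            × closes — contains both Y and \lnot Y.
All 8 branches close.
Every branch closed, so the negation is unsatisfiable and the formula is valid.

Valid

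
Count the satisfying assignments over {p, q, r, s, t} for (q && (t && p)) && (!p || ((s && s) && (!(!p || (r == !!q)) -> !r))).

2

Initial set: {((q && (t && p)) && (!p || ((s && s) && (!(!p || (r == !!q)) -> !r))))}.
((q && (t && p)) && (!p || ((s && s) && (!(!p || (r == !!q)) -> !r)))): α-rule — add (q && (t && p)), (!p || ((s && s) && (!(!p || (r == !!q)) -> !r))).
(q && (t && p)): α-rule — add q, (t && p).
(t && p): α-rule — add t, p.
(!p || ((s && s) && (!(!p || (r == !!q)) -> !r))): β-rule — branch into !p  //  ((s && s) && (!(!p || (r == !!q)) -> !r)).
  branch 1 (add !p):
    × closes — contains both p and !p.
  branch 2 (add ((s && s) && (!(!p || (r == !!q)) -> !r))):
    ((s && s) && (!(!p || (r == !!q)) -> !r)): α-rule — add (s && s), (!(!p || (r == !!q)) -> !r).
    (s && s): α-rule — add s, s.
    (!(!p || (r == !!q)) -> !r): β-rule — branch into !!(!p || (r == !!q))  //  !r.
      branch 2.1 (add !!(!p || (r == !!q))):
        !!(!p || (r == !!q)): β-rule — branch into !p  //  (r == !!q).
          branch 2.1.1 (add !p):
            × closes — contains both p and !p.
          branch 2.1.2 (add (r == !!q)):
            (r == !!q): β-rule — branch into r, !!q  //  !r, !!!q.
              branch 2.1.2.1 (add r, !!q):
                !!q: drop double negation, giving q.
                ○ open, literals {p=T, q=T, r=T, s=T, t=T}.
              branch 2.1.2.2 (add !r, !!!q):
                !!!q: drop double negation, giving !q.
                × closes — contains both q and !q.
      branch 2.2 (add !r):
        ○ open, literals {p=T, q=T, r=F, s=T, t=T}.
3 branches closed, 2 open.
Each open branch fixes some atoms; the unmentioned ones are free. Counting distinct full assignments: branch {p=T, q=T, r=T, s=T, t=T} (none free) contributes 1 new; branch {p=T, q=T, r=F, s=T, t=T} (none free) contributes 1 new. Total: 2.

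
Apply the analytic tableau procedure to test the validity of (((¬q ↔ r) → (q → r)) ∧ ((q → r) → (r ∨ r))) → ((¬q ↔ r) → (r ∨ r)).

Valid

Assume the negation and expand:
Initial set: {¬((((¬q ↔ r) → (q → r)) ∧ ((q → r) → (r ∨ r))) → ((¬q ↔ r) → (r ∨ r)))}.
¬((((¬q ↔ r) → (q → r)) ∧ ((q → r) → (r ∨ r))) → ((¬q ↔ r) → (r ∨ r))): α-rule — add (((¬q ↔ r) → (q → r)) ∧ ((q → r) → (r ∨ r))), ¬((¬q ↔ r) → (r ∨ r)).
(((¬q ↔ r) → (q → r)) ∧ ((q → r) → (r ∨ r))): α-rule — add ((¬q ↔ r) → (q → r)), ((q → r) → (r ∨ r)).
¬((¬q ↔ r) → (r ∨ r)): α-rule — add (¬q ↔ r), ¬(r ∨ r).
¬(r ∨ r): α-rule — add ¬r, ¬r.
((¬q ↔ r) → (q → r)): β-rule — branch into ¬(¬q ↔ r)  //  (q → r).
  branch 1 (add ¬(¬q ↔ r)):
    ((q → r) → (r ∨ r)): β-rule — branch into ¬(q → r)  //  (r ∨ r).
      branch 1.1 (add ¬(q → r)):
        ¬(q → r): α-rule — add q, ¬r.
        (¬q ↔ r): β-rule — branch into ¬q, r  //  ¬¬q, ¬r.
          branch 1.1.1 (add ¬q, r):
            × closes — contains both q and ¬q.
          branch 1.1.2 (add ¬¬q, ¬r):
            ¬(¬q ↔ r): β-rule — branch into ¬q, ¬r  //  ¬¬q, r.
              branch 1.1.2.1 (add ¬q, ¬r):
                × closes — contains both q and ¬q.
              branch 1.1.2.2 (add ¬¬q, r):
                × closes — contains both r and ¬r.
      branch 1.2 (add (r ∨ r)):
        (¬q ↔ r): β-rule — branch into ¬q, r  //  ¬¬q, ¬r.
          branch 1.2.1 (add ¬q, r):
            × closes — contains both r and ¬r.
          branch 1.2.2 (add ¬¬q, ¬r):
            ¬(¬q ↔ r): β-rule — branch into ¬q, ¬r  //  ¬¬q, r.
              branch 1.2.2.1 (add ¬q, ¬r):
                × closes — contains both q and ¬q.
              branch 1.2.2.2 (add ¬¬q, r):
                × closes — contains both r and ¬r.
  branch 2 (add (q → r)):
    ((q → r) → (r ∨ r)): β-rule — branch into ¬(q → r)  //  (r ∨ r).
      branch 2.1 (add ¬(q → r)):
        ¬(q → r): α-rule — add q, ¬r.
        (¬q ↔ r): β-rule — branch into ¬q, r  //  ¬¬q, ¬r.
          branch 2.1.1 (add ¬q, r):
            × closes — contains both q and ¬q.
          branch 2.1.2 (add ¬¬q, ¬r):
            (q → r): β-rule — branch into ¬q  //  r.
              branch 2.1.2.1 (add ¬q):
                × closes — contains both q and ¬q.
              branch 2.1.2.2 (add r):
                × closes — contains both r and ¬r.
      branch 2.2 (add (r ∨ r)):
        (¬q ↔ r): β-rule — branch into ¬q, r  //  ¬¬q, ¬r.
          branch 2.2.1 (add ¬q, r):
            × closes — contains both r and ¬r.
          branch 2.2.2 (add ¬¬q, ¬r):
            (q → r): β-rule — branch into ¬q  //  r.
              branch 2.2.2.1 (add ¬q):
                × closes — contains both q and ¬q.
              branch 2.2.2.2 (add r):
                × closes — contains both r and ¬r.
All 12 branches close.
Every branch closed, so the negation is unsatisfiable and the formula is valid.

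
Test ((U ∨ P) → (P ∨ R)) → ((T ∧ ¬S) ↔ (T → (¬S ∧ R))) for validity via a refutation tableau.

Assume the negation and expand:
Initial set: {F (((U ∨ P) → (P ∨ R)) → ((T ∧ ¬S) ↔ (T → (¬S ∧ R))))}.
F (((U ∨ P) → (P ∨ R)) → ((T ∧ ¬S) ↔ (T → (¬S ∧ R)))): α-rule — add T ((U ∨ P) → (P ∨ R)), F ((T ∧ ¬S) ↔ (T → (¬S ∧ R))).
T ((U ∨ P) → (P ∨ R)): β-rule — branch into F (U ∨ P)  //  T (P ∨ R).
  branch 1 (add F (U ∨ P)):
    F (U ∨ P): α-rule — add F U, F P.
    F ((T ∧ ¬S) ↔ (T → (¬S ∧ R))): β-rule — branch into T (T ∧ ¬S), F (T → (¬S ∧ R))  //  F (T ∧ ¬S), T (T → (¬S ∧ R)).
      branch 1.1 (add T (T ∧ ¬S), F (T → (¬S ∧ R))):
        T (T ∧ ¬S): α-rule — add T T, T ¬S.
        F (T → (¬S ∧ R)): α-rule — add T T, F (¬S ∧ R).
        F (¬S ∧ R): β-rule — branch into F ¬S  //  F R.
          branch 1.1.1 (add F ¬S):
            × closes — contains both S and ¬S.
          branch 1.1.2 (add F R):
            ○ open, literals {P=F, R=F, S=F, T=T, U=F}.
      branch 1.2 (add F (T ∧ ¬S), T (T → (¬S ∧ R))):
        F (T ∧ ¬S): β-rule — branch into F T  //  F ¬S.
          branch 1.2.1 (add F T):
            T (T → (¬S ∧ R)): β-rule — branch into F T  //  T (¬S ∧ R).
              branch 1.2.1.1 (add F T):
                ○ open, literals {P=F, T=F, U=F}.
              branch 1.2.1.2 (add T (¬S ∧ R)):
                T (¬S ∧ R): α-rule — add T ¬S, T R.
                ○ open, literals {P=F, R=T, S=F, T=F, U=F}.
          branch 1.2.2 (add F ¬S):
            T (T → (¬S ∧ R)): β-rule — branch into F T  //  T (¬S ∧ R).
              branch 1.2.2.1 (add F T):
                ○ open, literals {P=F, S=T, T=F, U=F}.
              branch 1.2.2.2 (add T (¬S ∧ R)):
                T (¬S ∧ R): α-rule — add T ¬S, T R.
                × closes — contains both S and ¬S.
  branch 2 (add T (P ∨ R)):
    F ((T ∧ ¬S) ↔ (T → (¬S ∧ R))): β-rule — branch into T (T ∧ ¬S), F (T → (¬S ∧ R))  //  F (T ∧ ¬S), T (T → (¬S ∧ R)).
      branch 2.1 (add T (T ∧ ¬S), F (T → (¬S ∧ R))):
        T (T ∧ ¬S): α-rule — add T T, T ¬S.
        F (T → (¬S ∧ R)): α-rule — add T T, F (¬S ∧ R).
        T (P ∨ R): β-rule — branch into T P  //  T R.
          branch 2.1.1 (add T P):
            F (¬S ∧ R): β-rule — branch into F ¬S  //  F R.
              branch 2.1.1.1 (add F ¬S):
                × closes — contains both S and ¬S.
              branch 2.1.1.2 (add F R):
                ○ open, literals {P=T, R=F, S=F, T=T}.
          branch 2.1.2 (add T R):
            F (¬S ∧ R): β-rule — branch into F ¬S  //  F R.
              branch 2.1.2.1 (add F ¬S):
                × closes — contains both S and ¬S.
              branch 2.1.2.2 (add F R):
                × closes — contains both R and ¬R.
      branch 2.2 (add F (T ∧ ¬S), T (T → (¬S ∧ R))):
        T (P ∨ R): β-rule — branch into T P  //  T R.
          branch 2.2.1 (add T P):
            F (T ∧ ¬S): β-rule — branch into F T  //  F ¬S.
              branch 2.2.1.1 (add F T):
                T (T → (¬S ∧ R)): β-rule — branch into F T  //  T (¬S ∧ R).
                  branch 2.2.1.1.1 (add F T):
                    ○ open, literals {P=T, T=F}.
                  branch 2.2.1.1.2 (add T (¬S ∧ R)):
                    T (¬S ∧ R): α-rule — add T ¬S, T R.
                    ○ open, literals {P=T, R=T, S=F, T=F}.
              branch 2.2.1.2 (add F ¬S):
                T (T → (¬S ∧ R)): β-rule — branch into F T  //  T (¬S ∧ R).
                  branch 2.2.1.2.1 (add F T):
                    ○ open, literals {P=T, S=T, T=F}.
                  branch 2.2.1.2.2 (add T (¬S ∧ R)):
                    T (¬S ∧ R): α-rule — add T ¬S, T R.
                    × closes — contains both S and ¬S.
          branch 2.2.2 (add T R):
            F (T ∧ ¬S): β-rule — branch into F T  //  F ¬S.
              branch 2.2.2.1 (add F T):
                T (T → (¬S ∧ R)): β-rule — branch into F T  //  T (¬S ∧ R).
                  branch 2.2.2.1.1 (add F T):
                    ○ open, literals {R=T, T=F}.
                  branch 2.2.2.1.2 (add T (¬S ∧ R)):
                    T (¬S ∧ R): α-rule — add T ¬S, T R.
                    ○ open, literals {R=T, S=F, T=F}.
              branch 2.2.2.2 (add F ¬S):
                T (T → (¬S ∧ R)): β-rule — branch into F T  //  T (¬S ∧ R).
                  branch 2.2.2.2.1 (add F T):
                    ○ open, literals {R=T, S=T, T=F}.
                  branch 2.2.2.2.2 (add T (¬S ∧ R)):
                    T (¬S ∧ R): α-rule — add T ¬S, T R.
                    × closes — contains both S and ¬S.
7 branches closed, 11 open.
An open branch gives a countermodel: P=F, R=F, S=F, T=T, U=F (unmentioned atoms arbitrary); under it the original formula is false.

Not valid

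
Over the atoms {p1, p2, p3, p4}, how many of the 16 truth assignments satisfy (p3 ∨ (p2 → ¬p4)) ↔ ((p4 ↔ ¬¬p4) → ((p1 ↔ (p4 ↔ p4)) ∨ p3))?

Initial set: {((p3 ∨ (p2 → ¬p4)) ↔ ((p4 ↔ ¬¬p4) → ((p1 ↔ (p4 ↔ p4)) ∨ p3)))}.
((p3 ∨ (p2 → ¬p4)) ↔ ((p4 ↔ ¬¬p4) → ((p1 ↔ (p4 ↔ p4)) ∨ p3))): β-rule — branch into (p3 ∨ (p2 → ¬p4)), ((p4 ↔ ¬¬p4) → ((p1 ↔ (p4 ↔ p4)) ∨ p3))  //  ¬(p3 ∨ (p2 → ¬p4)), ¬((p4 ↔ ¬¬p4) → ((p1 ↔ (p4 ↔ p4)) ∨ p3)).
  branch 1 (add (p3 ∨ (p2 → ¬p4)), ((p4 ↔ ¬¬p4) → ((p1 ↔ (p4 ↔ p4)) ∨ p3))):
    (p3 ∨ (p2 → ¬p4)): β-rule — branch into p3  //  (p2 → ¬p4).
      branch 1.1 (add p3):
        ((p4 ↔ ¬¬p4) → ((p1 ↔ (p4 ↔ p4)) ∨ p3)): β-rule — branch into ¬(p4 ↔ ¬¬p4)  //  ((p1 ↔ (p4 ↔ p4)) ∨ p3).
          branch 1.1.1 (add ¬(p4 ↔ ¬¬p4)):
            ¬(p4 ↔ ¬¬p4): β-rule — branch into p4, ¬¬¬p4  //  ¬p4, ¬¬p4.
              branch 1.1.1.1 (add p4, ¬¬¬p4):
                ¬¬¬p4: drop double negation, giving ¬p4.
                × closes — contains both p4 and ¬p4.
              branch 1.1.1.2 (add ¬p4, ¬¬p4):
                ¬¬p4: drop double negation, giving p4.
                × closes — contains both p4 and ¬p4.
          branch 1.1.2 (add ((p1 ↔ (p4 ↔ p4)) ∨ p3)):
            ((p1 ↔ (p4 ↔ p4)) ∨ p3): β-rule — branch into (p1 ↔ (p4 ↔ p4))  //  p3.
              branch 1.1.2.1 (add (p1 ↔ (p4 ↔ p4))):
                (p1 ↔ (p4 ↔ p4)): β-rule — branch into p1, (p4 ↔ p4)  //  ¬p1, ¬(p4 ↔ p4).
                  branch 1.1.2.1.1 (add p1, (p4 ↔ p4)):
                    (p4 ↔ p4): β-rule — branch into p4, p4  //  ¬p4, ¬p4.
                      branch 1.1.2.1.1.1 (add p4, p4):
                        ○ open, literals {p1=T, p3=T, p4=T}.
                      branch 1.1.2.1.1.2 (add ¬p4, ¬p4):
                        ○ open, literals {p1=T, p3=T, p4=F}.
                  branch 1.1.2.1.2 (add ¬p1, ¬(p4 ↔ p4)):
                    ¬(p4 ↔ p4): β-rule — branch into p4, ¬p4  //  ¬p4, p4.
                      branch 1.1.2.1.2.1 (add p4, ¬p4):
                        × closes — contains both p4 and ¬p4.
                      branch 1.1.2.1.2.2 (add ¬p4, p4):
                        × closes — contains both p4 and ¬p4.
              branch 1.1.2.2 (add p3):
                ○ open, literals {p3=T}.
      branch 1.2 (add (p2 → ¬p4)):
        ((p4 ↔ ¬¬p4) → ((p1 ↔ (p4 ↔ p4)) ∨ p3)): β-rule — branch into ¬(p4 ↔ ¬¬p4)  //  ((p1 ↔ (p4 ↔ p4)) ∨ p3).
          branch 1.2.1 (add ¬(p4 ↔ ¬¬p4)):
            (p2 → ¬p4): β-rule — branch into ¬p2  //  ¬p4.
              branch 1.2.1.1 (add ¬p2):
                ¬(p4 ↔ ¬¬p4): β-rule — branch into p4, ¬¬¬p4  //  ¬p4, ¬¬p4.
                  branch 1.2.1.1.1 (add p4, ¬¬¬p4):
                    ¬¬¬p4: drop double negation, giving ¬p4.
                    × closes — contains both p4 and ¬p4.
                  branch 1.2.1.1.2 (add ¬p4, ¬¬p4):
                    ¬¬p4: drop double negation, giving p4.
                    × closes — contains both p4 and ¬p4.
              branch 1.2.1.2 (add ¬p4):
                ¬(p4 ↔ ¬¬p4): β-rule — branch into p4, ¬¬¬p4  //  ¬p4, ¬¬p4.
                  branch 1.2.1.2.1 (add p4, ¬¬¬p4):
                    × closes — contains both p4 and ¬p4.
                  branch 1.2.1.2.2 (add ¬p4, ¬¬p4):
                    ¬¬p4: drop double negation, giving p4.
                    × closes — contains both p4 and ¬p4.
          branch 1.2.2 (add ((p1 ↔ (p4 ↔ p4)) ∨ p3)):
            (p2 → ¬p4): β-rule — branch into ¬p2  //  ¬p4.
              branch 1.2.2.1 (add ¬p2):
                ((p1 ↔ (p4 ↔ p4)) ∨ p3): β-rule — branch into (p1 ↔ (p4 ↔ p4))  //  p3.
                  branch 1.2.2.1.1 (add (p1 ↔ (p4 ↔ p4))):
                    (p1 ↔ (p4 ↔ p4)): β-rule — branch into p1, (p4 ↔ p4)  //  ¬p1, ¬(p4 ↔ p4).
                      branch 1.2.2.1.1.1 (add p1, (p4 ↔ p4)):
                        (p4 ↔ p4): β-rule — branch into p4, p4  //  ¬p4, ¬p4.
                          branch 1.2.2.1.1.1.1 (add p4, p4):
                            ○ open, literals {p1=T, p2=F, p4=T}.
                          branch 1.2.2.1.1.1.2 (add ¬p4, ¬p4):
                            ○ open, literals {p1=T, p2=F, p4=F}.
                      branch 1.2.2.1.1.2 (add ¬p1, ¬(p4 ↔ p4)):
                        ¬(p4 ↔ p4): β-rule — branch into p4, ¬p4  //  ¬p4, p4.
                          branch 1.2.2.1.1.2.1 (add p4, ¬p4):
                            × closes — contains both p4 and ¬p4.
                          branch 1.2.2.1.1.2.2 (add ¬p4, p4):
                            × closes — contains both p4 and ¬p4.
                  branch 1.2.2.1.2 (add p3):
                    ○ open, literals {p2=F, p3=T}.
              branch 1.2.2.2 (add ¬p4):
                ((p1 ↔ (p4 ↔ p4)) ∨ p3): β-rule — branch into (p1 ↔ (p4 ↔ p4))  //  p3.
                  branch 1.2.2.2.1 (add (p1 ↔ (p4 ↔ p4))):
                    (p1 ↔ (p4 ↔ p4)): β-rule — branch into p1, (p4 ↔ p4)  //  ¬p1, ¬(p4 ↔ p4).
                      branch 1.2.2.2.1.1 (add p1, (p4 ↔ p4)):
                        (p4 ↔ p4): β-rule — branch into p4, p4  //  ¬p4, ¬p4.
                          branch 1.2.2.2.1.1.1 (add p4, p4):
                            × closes — contains both p4 and ¬p4.
                          branch 1.2.2.2.1.1.2 (add ¬p4, ¬p4):
                            ○ open, literals {p1=T, p4=F}.
                      branch 1.2.2.2.1.2 (add ¬p1, ¬(p4 ↔ p4)):
                        ¬(p4 ↔ p4): β-rule — branch into p4, ¬p4  //  ¬p4, p4.
                          branch 1.2.2.2.1.2.1 (add p4, ¬p4):
                            × closes — contains both p4 and ¬p4.
                          branch 1.2.2.2.1.2.2 (add ¬p4, p4):
                            × closes — contains both p4 and ¬p4.
                  branch 1.2.2.2.2 (add p3):
                    ○ open, literals {p3=T, p4=F}.
  branch 2 (add ¬(p3 ∨ (p2 → ¬p4)), ¬((p4 ↔ ¬¬p4) → ((p1 ↔ (p4 ↔ p4)) ∨ p3))):
    ¬(p3 ∨ (p2 → ¬p4)): α-rule — add ¬p3, ¬(p2 → ¬p4).
    ¬((p4 ↔ ¬¬p4) → ((p1 ↔ (p4 ↔ p4)) ∨ p3)): α-rule — add (p4 ↔ ¬¬p4), ¬((p1 ↔ (p4 ↔ p4)) ∨ p3).
    ¬(p2 → ¬p4): α-rule — add p2, ¬¬p4.
    ¬((p1 ↔ (p4 ↔ p4)) ∨ p3): α-rule — add ¬(p1 ↔ (p4 ↔ p4)), ¬p3.
    (p4 ↔ ¬¬p4): β-rule — branch into p4, ¬¬p4  //  ¬p4, ¬¬¬p4.
      branch 2.1 (add p4, ¬¬p4):
        ¬¬p4: drop double negation, giving p4.
        ¬(p1 ↔ (p4 ↔ p4)): β-rule — branch into p1, ¬(p4 ↔ p4)  //  ¬p1, (p4 ↔ p4).
          branch 2.1.1 (add p1, ¬(p4 ↔ p4)):
            ¬(p4 ↔ p4): β-rule — branch into p4, ¬p4  //  ¬p4, p4.
              branch 2.1.1.1 (add p4, ¬p4):
                × closes — contains both p4 and ¬p4.
              branch 2.1.1.2 (add ¬p4, p4):
                × closes — contains both p4 and ¬p4.
          branch 2.1.2 (add ¬p1, (p4 ↔ p4)):
            (p4 ↔ p4): β-rule — branch into p4, p4  //  ¬p4, ¬p4.
              branch 2.1.2.1 (add p4, p4):
                ○ open, literals {p1=F, p2=T, p3=F, p4=T}.
              branch 2.1.2.2 (add ¬p4, ¬p4):
                × closes — contains both p4 and ¬p4.
      branch 2.2 (add ¬p4, ¬¬¬p4):
        × closes — contains both p4 and ¬p4.
17 branches closed, 9 open.
Each open branch fixes some atoms; the unmentioned ones are free. Counting distinct full assignments: branch {p1=T, p3=T, p4=T} (p2) contributes 2 new; branch {p1=T, p3=T, p4=F} (p2) contributes 2 new; branch {p3=T} (p1, p2, p4) contributes 4 new; branch {p1=T, p2=F, p4=T} (p3) contributes 1 new; branch {p1=T, p2=F, p4=F} (p3) contributes 1 new; branch {p2=F, p3=T} (p1, p4) contributes 0 new; branch {p1=T, p4=F} (p2, p3) contributes 1 new; branch {p3=T, p4=F} (p1, p2) contributes 0 new; branch {p1=F, p2=T, p3=F, p4=T} (none free) contributes 1 new. Total: 12.

12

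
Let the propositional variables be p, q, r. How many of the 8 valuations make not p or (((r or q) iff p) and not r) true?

Initial set: {(not p or (((r or q) iff p) and not r))}.
(not p or (((r or q) iff p) and not r)): β-rule — branch into not p  //  (((r or q) iff p) and not r).
  branch 1 (add not p):
    ○ open, literals {p=F}.
  branch 2 (add (((r or q) iff p) and not r)):
    (((r or q) iff p) and not r): α-rule — add ((r or q) iff p), not r.
    ((r or q) iff p): β-rule — branch into (r or q), p  //  not (r or q), not p.
      branch 2.1 (add (r or q), p):
        (r or q): β-rule — branch into r  //  q.
          branch 2.1.1 (add r):
            × closes — contains both r and not r.
          branch 2.1.2 (add q):
            ○ open, literals {p=T, q=T, r=F}.
      branch 2.2 (add not (r or q), not p):
        not (r or q): α-rule — add not r, not q.
        ○ open, literals {p=F, q=F, r=F}.
1 branch closed, 3 open.
Each open branch fixes some atoms; the unmentioned ones are free. Counting distinct full assignments: branch {p=F} (q, r) contributes 4 new; branch {p=T, q=T, r=F} (none free) contributes 1 new; branch {p=F, q=F, r=F} (none free) contributes 0 new. Total: 5.

5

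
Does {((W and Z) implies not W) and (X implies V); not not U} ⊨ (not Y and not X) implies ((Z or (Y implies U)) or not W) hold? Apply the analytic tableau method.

Yes

Initial set: {(((W and Z) implies not W) and (X implies V)); not not U; not ((not Y and not X) implies ((Z or (Y implies U)) or not W))}.
(((W and Z) implies not W) and (X implies V)): α-rule — add ((W and Z) implies not W), (X implies V).
not not U: drop double negation, giving U.
not ((not Y and not X) implies ((Z or (Y implies U)) or not W)): α-rule — add (not Y and not X), not ((Z or (Y implies U)) or not W).
(not Y and not X): α-rule — add not Y, not X.
not ((Z or (Y implies U)) or not W): α-rule — add not (Z or (Y implies U)), not not W.
not (Z or (Y implies U)): α-rule — add not Z, not (Y implies U).
not (Y implies U): α-rule — add Y, not U.
× closes — contains both Y and not Y.
All 1 branch closes.
Every branch closed, so the premises entail the conclusion.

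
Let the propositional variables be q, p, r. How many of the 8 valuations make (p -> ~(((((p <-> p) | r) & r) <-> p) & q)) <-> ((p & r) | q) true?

4

Initial set: {((p -> ~(((((p <-> p) | r) & r) <-> p) & q)) <-> ((p & r) | q))}.
((p -> ~(((((p <-> p) | r) & r) <-> p) & q)) <-> ((p & r) | q)): β-rule — branch into (p -> ~(((((p <-> p) | r) & r) <-> p) & q)), ((p & r) | q)  //  ~(p -> ~(((((p <-> p) | r) & r) <-> p) & q)), ~((p & r) | q).
  branch 1 (add (p -> ~(((((p <-> p) | r) & r) <-> p) & q)), ((p & r) | q)):
    (p -> ~(((((p <-> p) | r) & r) <-> p) & q)): β-rule — branch into ~p  //  ~(((((p <-> p) | r) & r) <-> p) & q).
      branch 1.1 (add ~p):
        ((p & r) | q): β-rule — branch into (p & r)  //  q.
          branch 1.1.1 (add (p & r)):
            (p & r): α-rule — add p, r.
            × closes — contains both p and ~p.
          branch 1.1.2 (add q):
            ○ open, literals {p=0, q=1}.
      branch 1.2 (add ~(((((p <-> p) | r) & r) <-> p) & q)):
        ((p & r) | q): β-rule — branch into (p & r)  //  q.
          branch 1.2.1 (add (p & r)):
            (p & r): α-rule — add p, r.
            ~(((((p <-> p) | r) & r) <-> p) & q): β-rule — branch into ~((((p <-> p) | r) & r) <-> p)  //  ~q.
              branch 1.2.1.1 (add ~((((p <-> p) | r) & r) <-> p)):
                ~((((p <-> p) | r) & r) <-> p): β-rule — branch into (((p <-> p) | r) & r), ~p  //  ~(((p <-> p) | r) & r), p.
                  branch 1.2.1.1.1 (add (((p <-> p) | r) & r), ~p):
                    × closes — contains both p and ~p.
                  branch 1.2.1.1.2 (add ~(((p <-> p) | r) & r), p):
                    ~(((p <-> p) | r) & r): β-rule — branch into ~((p <-> p) | r)  //  ~r.
                      branch 1.2.1.1.2.1 (add ~((p <-> p) | r)):
                        ~((p <-> p) | r): α-rule — add ~(p <-> p), ~r.
                        × closes — contains both r and ~r.
                      branch 1.2.1.1.2.2 (add ~r):
                        × closes — contains both r and ~r.
              branch 1.2.1.2 (add ~q):
                ○ open, literals {p=1, q=0, r=1}.
          branch 1.2.2 (add q):
            ~(((((p <-> p) | r) & r) <-> p) & q): β-rule — branch into ~((((p <-> p) | r) & r) <-> p)  //  ~q.
              branch 1.2.2.1 (add ~((((p <-> p) | r) & r) <-> p)):
                ~((((p <-> p) | r) & r) <-> p): β-rule — branch into (((p <-> p) | r) & r), ~p  //  ~(((p <-> p) | r) & r), p.
                  branch 1.2.2.1.1 (add (((p <-> p) | r) & r), ~p):
                    (((p <-> p) | r) & r): α-rule — add ((p <-> p) | r), r.
                    ((p <-> p) | r): β-rule — branch into (p <-> p)  //  r.
                      branch 1.2.2.1.1.1 (add (p <-> p)):
                        (p <-> p): β-rule — branch into p, p  //  ~p, ~p.
                          branch 1.2.2.1.1.1.1 (add p, p):
                            × closes — contains both p and ~p.
                          branch 1.2.2.1.1.1.2 (add ~p, ~p):
                            ○ open, literals {p=0, q=1, r=1}.
                      branch 1.2.2.1.1.2 (add r):
                        ○ open, literals {p=0, q=1, r=1}.
                  branch 1.2.2.1.2 (add ~(((p <-> p) | r) & r), p):
                    ~(((p <-> p) | r) & r): β-rule — branch into ~((p <-> p) | r)  //  ~r.
                      branch 1.2.2.1.2.1 (add ~((p <-> p) | r)):
                        ~((p <-> p) | r): α-rule — add ~(p <-> p), ~r.
                        ~(p <-> p): β-rule — branch into p, ~p  //  ~p, p.
                          branch 1.2.2.1.2.1.1 (add p, ~p):
                            × closes — contains both p and ~p.
                          branch 1.2.2.1.2.1.2 (add ~p, p):
                            × closes — contains both p and ~p.
                      branch 1.2.2.1.2.2 (add ~r):
                        ○ open, literals {p=1, q=1, r=0}.
              branch 1.2.2.2 (add ~q):
                × closes — contains both q and ~q.
  branch 2 (add ~(p -> ~(((((p <-> p) | r) & r) <-> p) & q)), ~((p & r) | q)):
    ~(p -> ~(((((p <-> p) | r) & r) <-> p) & q)): α-rule — add p, ~~(((((p <-> p) | r) & r) <-> p) & q).
    ~((p & r) | q): α-rule — add ~(p & r), ~q.
    ~~(((((p <-> p) | r) & r) <-> p) & q): α-rule — add ((((p <-> p) | r) & r) <-> p), q.
    × closes — contains both q and ~q.
9 branches closed, 5 open.
Each open branch fixes some atoms; the unmentioned ones are free. Counting distinct full assignments: branch {p=0, q=1} (r) contributes 2 new; branch {p=1, q=0, r=1} (none free) contributes 1 new; branch {p=0, q=1, r=1} (none free) contributes 0 new; branch {p=0, q=1, r=1} (none free) contributes 0 new; branch {p=1, q=1, r=0} (none free) contributes 1 new. Total: 4.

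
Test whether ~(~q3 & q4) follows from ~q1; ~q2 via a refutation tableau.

Initial set: {~q1; ~q2; ~~(~q3 & q4)}.
~~(~q3 & q4): α-rule — add ~q3, q4.
○ open, literals {q1=0, q2=0, q3=0, q4=1}.
0 branches closed, 1 open.
An open branch gives a countermodel: q1=0, q2=0, q3=0, q4=1 (unmentioned atoms arbitrary); the premises hold there but the conclusion fails.

No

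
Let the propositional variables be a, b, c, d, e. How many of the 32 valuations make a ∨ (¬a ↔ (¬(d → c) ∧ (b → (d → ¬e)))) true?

19

Initial set: {(a ∨ (¬a ↔ (¬(d → c) ∧ (b → (d → ¬e)))))}.
(a ∨ (¬a ↔ (¬(d → c) ∧ (b → (d → ¬e))))): β-rule — branch into a  //  (¬a ↔ (¬(d → c) ∧ (b → (d → ¬e)))).
  branch 1 (add a):
    ○ open, literals {a=T}.
  branch 2 (add (¬a ↔ (¬(d → c) ∧ (b → (d → ¬e))))):
    (¬a ↔ (¬(d → c) ∧ (b → (d → ¬e)))): β-rule — branch into ¬a, (¬(d → c) ∧ (b → (d → ¬e)))  //  ¬¬a, ¬(¬(d → c) ∧ (b → (d → ¬e))).
      branch 2.1 (add ¬a, (¬(d → c) ∧ (b → (d → ¬e)))):
        (¬(d → c) ∧ (b → (d → ¬e))): α-rule — add ¬(d → c), (b → (d → ¬e)).
        ¬(d → c): α-rule — add d, ¬c.
        (b → (d → ¬e)): β-rule — branch into ¬b  //  (d → ¬e).
          branch 2.1.1 (add ¬b):
            ○ open, literals {a=F, b=F, c=F, d=T}.
          branch 2.1.2 (add (d → ¬e)):
            (d → ¬e): β-rule — branch into ¬d  //  ¬e.
              branch 2.1.2.1 (add ¬d):
                × closes — contains both d and ¬d.
              branch 2.1.2.2 (add ¬e):
                ○ open, literals {a=F, c=F, d=T, e=F}.
      branch 2.2 (add ¬¬a, ¬(¬(d → c) ∧ (b → (d → ¬e)))):
        ¬(¬(d → c) ∧ (b → (d → ¬e))): β-rule — branch into ¬¬(d → c)  //  ¬(b → (d → ¬e)).
          branch 2.2.1 (add ¬¬(d → c)):
            ¬¬(d → c): β-rule — branch into ¬d  //  c.
              branch 2.2.1.1 (add ¬d):
                ○ open, literals {a=T, d=F}.
              branch 2.2.1.2 (add c):
                ○ open, literals {a=T, c=T}.
          branch 2.2.2 (add ¬(b → (d → ¬e))):
            ¬(b → (d → ¬e)): α-rule — add b, ¬(d → ¬e).
            ¬(d → ¬e): α-rule — add d, ¬¬e.
            ○ open, literals {a=T, b=T, d=T, e=T}.
1 branch closed, 6 open.
Each open branch fixes some atoms; the unmentioned ones are free. Counting distinct full assignments: branch {a=T} (b, c, d, e) contributes 16 new; branch {a=F, b=F, c=F, d=T} (e) contributes 2 new; branch {a=F, c=F, d=T, e=F} (b) contributes 1 new; branch {a=T, d=F} (b, c, e) contributes 0 new; branch {a=T, c=T} (b, d, e) contributes 0 new; branch {a=T, b=T, d=T, e=T} (c) contributes 0 new. Total: 19.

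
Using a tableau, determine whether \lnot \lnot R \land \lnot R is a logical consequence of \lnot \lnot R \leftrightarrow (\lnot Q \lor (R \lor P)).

Initial set: {(\lnot \lnot R \leftrightarrow (\lnot Q \lor (R \lor P))); \lnot (\lnot \lnot R \land \lnot R)}.
(\lnot \lnot R \leftrightarrow (\lnot Q \lor (R \lor P))): β-rule — branch into \lnot \lnot R, (\lnot Q \lor (R \lor P))  //  \lnot \lnot \lnot R, \lnot (\lnot Q \lor (R \lor P)).
  branch 1 (add \lnot \lnot R, (\lnot Q \lor (R \lor P))):
    \lnot \lnot R: drop double negation, giving R.
    \lnot (\lnot \lnot R \land \lnot R): β-rule — branch into \lnot \lnot \lnot R  //  \lnot \lnot R.
      branch 1.1 (add \lnot \lnot \lnot R):
        \lnot \lnot \lnot R: drop double negation, giving \lnot R.
        × closes — contains both R and \lnot R.
      branch 1.2 (add \lnot \lnot R):
        (\lnot Q \lor (R \lor P)): β-rule — branch into \lnot Q  //  (R \lor P).
          branch 1.2.1 (add \lnot Q):
            ○ open, literals {Q=false, R=true}.
          branch 1.2.2 (add (R \lor P)):
            (R \lor P): β-rule — branch into R  //  P.
              branch 1.2.2.1 (add R):
                ○ open, literals {R=true}.
              branch 1.2.2.2 (add P):
                ○ open, literals {P=true, R=true}.
  branch 2 (add \lnot \lnot \lnot R, \lnot (\lnot Q \lor (R \lor P))):
    \lnot \lnot \lnot R: drop double negation, giving \lnot R.
    \lnot (\lnot Q \lor (R \lor P)): α-rule — add \lnot \lnot Q, \lnot (R \lor P).
    \lnot (R \lor P): α-rule — add \lnot R, \lnot P.
    \lnot (\lnot \lnot R \land \lnot R): β-rule — branch into \lnot \lnot \lnot R  //  \lnot \lnot R.
      branch 2.1 (add \lnot \lnot \lnot R):
        \lnot \lnot \lnot R: drop double negation, giving \lnot R.
        ○ open, literals {P=false, Q=true, R=false}.
      branch 2.2 (add \lnot \lnot R):
        × closes — contains both R and \lnot R.
2 branches closed, 4 open.
An open branch gives a countermodel: Q=false, R=true (unmentioned atoms arbitrary); the premises hold there but the conclusion fails.

No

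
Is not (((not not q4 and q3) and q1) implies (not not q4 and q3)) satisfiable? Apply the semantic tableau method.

Initial set: {not (((not not q4 and q3) and q1) implies (not not q4 and q3))}.
not (((not not q4 and q3) and q1) implies (not not q4 and q3)): α-rule — add ((not not q4 and q3) and q1), not (not not q4 and q3).
((not not q4 and q3) and q1): α-rule — add (not not q4 and q3), q1.
(not not q4 and q3): α-rule — add not not q4, q3.
not not q4: drop double negation, giving q4.
not (not not q4 and q3): β-rule — branch into not not not q4  //  not q3.
  branch 1 (add not not not q4):
    not not not q4: drop double negation, giving not q4.
    × closes — contains both q4 and not q4.
  branch 2 (add not q3):
    × closes — contains both q3 and not q3.
All 2 branches close.
Every branch closed; the formula is unsatisfiable.

Unsatisfiable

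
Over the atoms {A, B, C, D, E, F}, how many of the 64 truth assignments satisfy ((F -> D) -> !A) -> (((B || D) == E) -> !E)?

Initial set: {(((F -> D) -> !A) -> (((B || D) == E) -> !E))}.
(((F -> D) -> !A) -> (((B || D) == E) -> !E)): β-rule — branch into !((F -> D) -> !A)  //  (((B || D) == E) -> !E).
  branch 1 (add !((F -> D) -> !A)):
    !((F -> D) -> !A): α-rule — add (F -> D), !!A.
    (F -> D): β-rule — branch into !F  //  D.
      branch 1.1 (add !F):
        ○ open, literals {A=true, F=false}.
      branch 1.2 (add D):
        ○ open, literals {A=true, D=true}.
  branch 2 (add (((B || D) == E) -> !E)):
    (((B || D) == E) -> !E): β-rule — branch into !((B || D) == E)  //  !E.
      branch 2.1 (add !((B || D) == E)):
        !((B || D) == E): β-rule — branch into (B || D), !E  //  !(B || D), E.
          branch 2.1.1 (add (B || D), !E):
            (B || D): β-rule — branch into B  //  D.
              branch 2.1.1.1 (add B):
                ○ open, literals {B=true, E=false}.
              branch 2.1.1.2 (add D):
                ○ open, literals {D=true, E=false}.
          branch 2.1.2 (add !(B || D), E):
            !(B || D): α-rule — add !B, !D.
            ○ open, literals {B=false, D=false, E=true}.
      branch 2.2 (add !E):
        ○ open, literals {E=false}.
0 branches closed, 6 open.
Each open branch fixes some atoms; the unmentioned ones are free. Counting distinct full assignments: branch {A=true, F=false} (B, C, D, E) contributes 16 new; branch {A=true, D=true} (B, C, E, F) contributes 8 new; branch {B=true, E=false} (A, C, D, F) contributes 10 new; branch {D=true, E=false} (A, B, C, F) contributes 4 new; branch {B=false, D=false, E=true} (A, C, F) contributes 6 new; branch {E=false} (A, B, C, D, F) contributes 6 new. Total: 50.

50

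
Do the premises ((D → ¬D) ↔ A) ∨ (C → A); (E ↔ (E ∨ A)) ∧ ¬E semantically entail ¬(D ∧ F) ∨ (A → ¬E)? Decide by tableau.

Initial set: {(((D → ¬D) ↔ A) ∨ (C → A)); ((E ↔ (E ∨ A)) ∧ ¬E); ¬(¬(D ∧ F) ∨ (A → ¬E))}.
((E ↔ (E ∨ A)) ∧ ¬E): α-rule — add (E ↔ (E ∨ A)), ¬E.
¬(¬(D ∧ F) ∨ (A → ¬E)): α-rule — add ¬¬(D ∧ F), ¬(A → ¬E).
¬¬(D ∧ F): α-rule — add D, F.
¬(A → ¬E): α-rule — add A, ¬¬E.
× closes — contains both E and ¬E.
All 1 branch closes.
Every branch closed, so the premises entail the conclusion.

Yes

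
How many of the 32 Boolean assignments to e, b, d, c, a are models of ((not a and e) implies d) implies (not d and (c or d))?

Initial set: {(((not a and e) implies d) implies (not d and (c or d)))}.
(((not a and e) implies d) implies (not d and (c or d))): β-rule — branch into not ((not a and e) implies d)  //  (not d and (c or d)).
  branch 1 (add not ((not a and e) implies d)):
    not ((not a and e) implies d): α-rule — add (not a and e), not d.
    (not a and e): α-rule — add not a, e.
    ○ open, literals {a=0, d=0, e=1}.
  branch 2 (add (not d and (c or d))):
    (not d and (c or d)): α-rule — add not d, (c or d).
    (c or d): β-rule — branch into c  //  d.
      branch 2.1 (add c):
        ○ open, literals {c=1, d=0}.
      branch 2.2 (add d):
        × closes — contains both d and not d.
1 branch closed, 2 open.
Each open branch fixes some atoms; the unmentioned ones are free. Counting distinct full assignments: branch {a=0, d=0, e=1} (b, c) contributes 4 new; branch {c=1, d=0} (e, b, a) contributes 6 new. Total: 10.

10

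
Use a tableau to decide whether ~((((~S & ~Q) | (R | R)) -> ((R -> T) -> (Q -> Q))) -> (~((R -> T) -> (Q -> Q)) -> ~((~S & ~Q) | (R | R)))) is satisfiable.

Unsatisfiable

Initial set: {~((((~S & ~Q) | (R | R)) -> ((R -> T) -> (Q -> Q))) -> (~((R -> T) -> (Q -> Q)) -> ~((~S & ~Q) | (R | R))))}.
~((((~S & ~Q) | (R | R)) -> ((R -> T) -> (Q -> Q))) -> (~((R -> T) -> (Q -> Q)) -> ~((~S & ~Q) | (R | R)))): α-rule — add (((~S & ~Q) | (R | R)) -> ((R -> T) -> (Q -> Q))), ~(~((R -> T) -> (Q -> Q)) -> ~((~S & ~Q) | (R | R))).
~(~((R -> T) -> (Q -> Q)) -> ~((~S & ~Q) | (R | R))): α-rule — add ~((R -> T) -> (Q -> Q)), ~~((~S & ~Q) | (R | R)).
~((R -> T) -> (Q -> Q)): α-rule — add (R -> T), ~(Q -> Q).
~(Q -> Q): α-rule — add Q, ~Q.
× closes — contains both Q and ~Q.
All 1 branch closes.
Every branch closed; the formula is unsatisfiable.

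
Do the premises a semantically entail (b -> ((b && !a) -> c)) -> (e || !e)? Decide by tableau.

Yes

Initial set: {a; !((b -> ((b && !a) -> c)) -> (e || !e))}.
!((b -> ((b && !a) -> c)) -> (e || !e)): α-rule — add (b -> ((b && !a) -> c)), !(e || !e).
!(e || !e): α-rule — add !e, !!e.
× closes — contains both e and !e.
All 1 branch closes.
Every branch closed, so the premises entail the conclusion.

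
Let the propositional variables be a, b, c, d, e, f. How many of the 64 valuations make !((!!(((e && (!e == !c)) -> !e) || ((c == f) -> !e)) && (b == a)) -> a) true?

14

Initial set: {!((!!(((e && (!e == !c)) -> !e) || ((c == f) -> !e)) && (b == a)) -> a)}.
!((!!(((e && (!e == !c)) -> !e) || ((c == f) -> !e)) && (b == a)) -> a): α-rule — add (!!(((e && (!e == !c)) -> !e) || ((c == f) -> !e)) && (b == a)), !a.
(!!(((e && (!e == !c)) -> !e) || ((c == f) -> !e)) && (b == a)): α-rule — add !!(((e && (!e == !c)) -> !e) || ((c == f) -> !e)), (b == a).
!!(((e && (!e == !c)) -> !e) || ((c == f) -> !e)): drop double negation, giving (((e && (!e == !c)) -> !e) || ((c == f) -> !e)).
(b == a): β-rule — branch into b, a  //  !b, !a.
  branch 1 (add b, a):
    × closes — contains both a and !a.
  branch 2 (add !b, !a):
    (((e && (!e == !c)) -> !e) || ((c == f) -> !e)): β-rule — branch into ((e && (!e == !c)) -> !e)  //  ((c == f) -> !e).
      branch 2.1 (add ((e && (!e == !c)) -> !e)):
        ((e && (!e == !c)) -> !e): β-rule — branch into !(e && (!e == !c))  //  !e.
          branch 2.1.1 (add !(e && (!e == !c))):
            !(e && (!e == !c)): β-rule — branch into !e  //  !(!e == !c).
              branch 2.1.1.1 (add !e):
                ○ open, literals {a=F, b=F, e=F}.
              branch 2.1.1.2 (add !(!e == !c)):
                !(!e == !c): β-rule — branch into !e, !!c  //  !!e, !c.
                  branch 2.1.1.2.1 (add !e, !!c):
                    ○ open, literals {a=F, b=F, c=T, e=F}.
                  branch 2.1.1.2.2 (add !!e, !c):
                    ○ open, literals {a=F, b=F, c=F, e=T}.
          branch 2.1.2 (add !e):
            ○ open, literals {a=F, b=F, e=F}.
      branch 2.2 (add ((c == f) -> !e)):
        ((c == f) -> !e): β-rule — branch into !(c == f)  //  !e.
          branch 2.2.1 (add !(c == f)):
            !(c == f): β-rule — branch into c, !f  //  !c, f.
              branch 2.2.1.1 (add c, !f):
                ○ open, literals {a=F, b=F, c=T, f=F}.
              branch 2.2.1.2 (add !c, f):
                ○ open, literals {a=F, b=F, c=F, f=T}.
          branch 2.2.2 (add !e):
            ○ open, literals {a=F, b=F, e=F}.
1 branch closed, 7 open.
Each open branch fixes some atoms; the unmentioned ones are free. Counting distinct full assignments: branch {a=F, b=F, e=F} (c, d, f) contributes 8 new; branch {a=F, b=F, c=T, e=F} (d, f) contributes 0 new; branch {a=F, b=F, c=F, e=T} (d, f) contributes 4 new; branch {a=F, b=F, e=F} (c, d, f) contributes 0 new; branch {a=F, b=F, c=T, f=F} (d, e) contributes 2 new; branch {a=F, b=F, c=F, f=T} (d, e) contributes 0 new; branch {a=F, b=F, e=F} (c, d, f) contributes 0 new. Total: 14.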